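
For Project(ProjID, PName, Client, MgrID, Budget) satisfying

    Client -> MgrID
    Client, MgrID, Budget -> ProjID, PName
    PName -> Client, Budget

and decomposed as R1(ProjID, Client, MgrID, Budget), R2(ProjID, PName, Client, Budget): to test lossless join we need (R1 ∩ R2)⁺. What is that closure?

ProjID, PName, Client, MgrID, Budget

R1 ∩ R2 = {ProjID, Client, Budget}.
Client → MgrID applies, adding MgrID
Client, MgrID, Budget → ProjID, PName applies, adding PName
Closure: {ProjID, PName, Client, MgrID, Budget}.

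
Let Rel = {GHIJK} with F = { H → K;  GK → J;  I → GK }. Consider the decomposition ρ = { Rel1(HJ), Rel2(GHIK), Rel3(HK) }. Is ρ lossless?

No

Chase test. Columns are GHIJK; row i has aⱼ where attribute j ∈ Reli, else bᵢⱼ.
Initial tableau (one row per fragment):
  row 1: b11 a2 b13 a4 b15
  row 2: a1 a2 a3 b24 a5
  row 3: b31 a2 b33 b34 a5
Rows 1 and 2 agree on H; apply H→K and equate their K entries.
No row becomes fully distinguished — the join is lossy.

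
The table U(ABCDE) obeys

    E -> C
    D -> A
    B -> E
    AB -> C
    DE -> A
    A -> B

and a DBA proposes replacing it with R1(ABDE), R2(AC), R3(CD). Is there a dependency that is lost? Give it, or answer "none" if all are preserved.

Check E → C: no single fragment contains all of {CE}, and the restricted closure of {E} across the fragments never reaches {C}.
D → A is preserved.
B → E is preserved.
AB → C is preserved.
DE → A is preserved.
A → B is preserved.

E -> C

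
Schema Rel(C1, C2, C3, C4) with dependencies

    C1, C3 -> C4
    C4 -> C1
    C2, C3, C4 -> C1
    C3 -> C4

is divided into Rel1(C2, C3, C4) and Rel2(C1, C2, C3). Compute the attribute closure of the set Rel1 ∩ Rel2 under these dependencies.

Rel1 ∩ Rel2 = {C2, C3}.
C3 → C4 applies, adding C4
C4 → C1 applies, adding C1
Closure: {C1, C2, C3, C4}.

C1, C2, C3, C4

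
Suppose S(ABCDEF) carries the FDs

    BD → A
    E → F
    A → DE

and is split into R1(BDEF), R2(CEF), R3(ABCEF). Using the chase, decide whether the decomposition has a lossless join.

Chase test. Columns are ABCDEF; row i has aⱼ where attribute j ∈ Ri, else bᵢⱼ.
Initial tableau (one row per fragment):
  row 1: b11 a2 b13 a4 a5 a6
  row 2: b21 b22 a3 b24 a5 a6
  row 3: a1 a2 a3 b34 a5 a6
No row becomes fully distinguished — the join is lossy.

No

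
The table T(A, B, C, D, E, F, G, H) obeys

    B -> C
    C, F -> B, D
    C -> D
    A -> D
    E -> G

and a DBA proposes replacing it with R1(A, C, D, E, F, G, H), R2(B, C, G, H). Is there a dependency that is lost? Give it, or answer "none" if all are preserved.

C, F -> B, D

Check C, F → B, D: no single fragment contains all of {B, C, D, F}, and the restricted closure of {C, F} across the fragments never reaches {B, D}.
B → C is preserved.
C → D is preserved.
A → D is preserved.
E → G is preserved.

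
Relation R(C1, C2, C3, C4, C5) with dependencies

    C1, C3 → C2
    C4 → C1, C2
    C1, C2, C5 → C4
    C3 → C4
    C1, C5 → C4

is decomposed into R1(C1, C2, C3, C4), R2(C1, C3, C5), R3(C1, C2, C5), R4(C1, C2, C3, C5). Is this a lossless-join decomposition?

Yes

Chase test. Columns are C1, C2, C3, C4, C5; row i has aⱼ where attribute j ∈ Ri, else bᵢⱼ.
Initial tableau (one row per fragment):
  row 1: a1 a2 a3 a4 b15
  row 2: a1 b22 a3 b24 a5
  row 3: a1 a2 b33 b34 a5
  row 4: a1 a2 a3 b44 a5
Rows 1 and 2 agree on C1, C3; apply C1, C3→C2 and equate their C2 entries.
Rows 2 and 3 agree on C1, C2, C5; apply C1, C2, C5→C4 and equate their C4 entries.
Rows 2 and 4 agree on C1, C2, C5; apply C1, C2, C5→C4 and equate their C4 entries.
Rows 1 and 2 agree on C3; apply C3→C4 and equate their C4 entries.
Row 2 is now all distinguished symbols — the join is lossless.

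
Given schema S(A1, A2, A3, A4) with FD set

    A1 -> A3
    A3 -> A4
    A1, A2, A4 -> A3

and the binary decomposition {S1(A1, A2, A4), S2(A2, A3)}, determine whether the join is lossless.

Common attributes: S1 ∩ S2 = {A2}.
No dependency enlarges {A2}, so (A2)⁺ = {A2}.
The closure contains neither all of S1 = {A1, A2, A4} nor all of S2 = {A2, A3}, so the common attributes are not a superkey of either fragment. The join is lossy.

No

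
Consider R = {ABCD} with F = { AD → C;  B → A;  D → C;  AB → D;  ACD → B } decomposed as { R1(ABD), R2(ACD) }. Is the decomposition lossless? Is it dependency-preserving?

Lossless test: (AD)⁺ = {ABCD}, which contains all of one fragment — lossless.
Dependency preservation: ACD → B is not contained in any single fragment, but the restricted closure of its left-hand side across the fragments still reaches the right-hand side; the remaining FDs each lie inside some fragment. All dependencies are preserved.

lossless and dependency-preserving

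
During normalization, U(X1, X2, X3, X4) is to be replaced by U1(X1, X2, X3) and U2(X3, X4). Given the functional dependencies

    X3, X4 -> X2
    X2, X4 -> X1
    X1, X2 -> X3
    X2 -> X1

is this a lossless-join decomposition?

No

Common attributes: U1 ∩ U2 = {X3}.
No dependency enlarges {X3}, so (X3)⁺ = {X3}.
The closure contains neither all of U1 = {X1, X2, X3} nor all of U2 = {X3, X4}, so the common attributes are not a superkey of either fragment. The join is lossy.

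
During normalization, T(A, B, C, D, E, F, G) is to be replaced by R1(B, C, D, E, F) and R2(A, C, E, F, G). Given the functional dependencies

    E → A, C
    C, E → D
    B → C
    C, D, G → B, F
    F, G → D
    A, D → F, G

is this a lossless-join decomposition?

Yes

Common attributes: R1 ∩ R2 = {C, E, F}.
Closure of {C, E, F}: E → A, C applies, adding A; C, E → D applies, adding D; A, D → F, G applies, adding G; C, D, G → B, F applies, adding B. So (C, E, F)⁺ = {A, B, C, D, E, F, G}.
This closure contains every attribute of R1, so R1 ∩ R2 → R1. The join is lossless.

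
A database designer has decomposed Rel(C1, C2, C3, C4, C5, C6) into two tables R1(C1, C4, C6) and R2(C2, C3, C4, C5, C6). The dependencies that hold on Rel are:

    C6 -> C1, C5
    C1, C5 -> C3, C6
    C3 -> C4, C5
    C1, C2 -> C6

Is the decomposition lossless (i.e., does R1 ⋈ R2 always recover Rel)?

Yes

Common attributes: R1 ∩ R2 = {C4, C6}.
Closure of {C4, C6}: C6 → C1, C5 applies, adding C1, C5; C1, C5 → C3, C6 applies, adding C3. So (C4, C6)⁺ = {C1, C3, C4, C5, C6}.
This closure contains every attribute of R1, so R1 ∩ R2 → R1. The join is lossless.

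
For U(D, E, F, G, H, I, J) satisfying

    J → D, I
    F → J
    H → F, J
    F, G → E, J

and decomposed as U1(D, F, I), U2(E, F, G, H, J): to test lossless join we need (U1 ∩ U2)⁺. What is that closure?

D, F, I, J

U1 ∩ U2 = {F}.
F → J applies, adding J
J → D, I applies, adding D, I
Closure: {D, F, I, J}.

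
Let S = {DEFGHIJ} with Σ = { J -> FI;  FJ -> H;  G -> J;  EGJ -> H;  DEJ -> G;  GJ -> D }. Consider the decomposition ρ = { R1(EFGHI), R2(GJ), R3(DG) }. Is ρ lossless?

Chase test. Columns are DEFGHIJ; row i has aⱼ where attribute j ∈ Ri, else bᵢⱼ.
Initial tableau (one row per fragment):
  row 1: b11 a2 a3 a4 a5 a6 b17
  row 2: b21 b22 b23 a4 b25 b26 a7
  row 3: a1 b32 b33 a4 b35 b36 b37
Rows 1 and 2 agree on G; apply G→J and equate their J entries.
Rows 1 and 3 agree on G; apply G→J and equate their J entries.
Rows 1 and 2 agree on GJ; apply GJ→D and equate their D entries.
Rows 1 and 3 agree on GJ; apply GJ→D and equate their D entries.
Rows 1 and 2 agree on J; apply J→FI and equate their FI entries.
Rows 1 and 3 agree on J; apply J→FI and equate their FI entries.
Rows 1 and 2 agree on FJ; apply FJ→H and equate their H entries.
Rows 1 and 3 agree on FJ; apply FJ→H and equate their H entries.
Row 1 is now all distinguished symbols — the join is lossless.

Yes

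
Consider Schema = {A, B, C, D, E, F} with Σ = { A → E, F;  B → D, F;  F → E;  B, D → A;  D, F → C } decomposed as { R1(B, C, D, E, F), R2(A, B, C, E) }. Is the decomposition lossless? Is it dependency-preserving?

Lossless test: (B, C, E)⁺ = {A, B, C, D, E, F}, which contains all of one fragment — lossless.
Dependency preservation: the restricted closure of {A} across the fragments never reaches {E, F}, so A → E, F cannot be enforced without a join — not preserved.

lossless but not dependency-preserving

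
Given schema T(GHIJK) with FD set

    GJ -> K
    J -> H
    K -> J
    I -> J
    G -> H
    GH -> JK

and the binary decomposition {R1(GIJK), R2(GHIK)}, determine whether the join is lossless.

Common attributes: R1 ∩ R2 = {GIK}.
Closure of {GIK}: K → J applies, adding J; G → H applies, adding H. So (GIK)⁺ = {GHIJK}.
This closure contains every attribute of R1, so R1 ∩ R2 → R1. The join is lossless.

Yes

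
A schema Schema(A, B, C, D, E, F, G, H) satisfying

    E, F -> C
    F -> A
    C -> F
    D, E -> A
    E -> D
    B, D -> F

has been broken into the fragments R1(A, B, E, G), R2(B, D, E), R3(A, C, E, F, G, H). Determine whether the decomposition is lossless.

Chase test. Columns are A, B, C, D, E, F, G, H; row i has aⱼ where attribute j ∈ Ri, else bᵢⱼ.
Initial tableau (one row per fragment):
  row 1: a1 a2 b13 b14 a5 b16 a7 b18
  row 2: b21 a2 b23 a4 a5 b26 b27 b28
  row 3: a1 b32 a3 b34 a5 a6 a7 a8
Rows 1 and 2 agree on E; apply E→D and equate their D entries.
Rows 1 and 3 agree on E; apply E→D and equate their D entries.
Rows 1 and 2 agree on B, D; apply B, D→F and equate their F entries.
Rows 1 and 2 agree on E, F; apply E, F→C and equate their C entries.
Rows 1 and 2 agree on F; apply F→A and equate their A entries.
No row becomes fully distinguished — the join is lossy.

No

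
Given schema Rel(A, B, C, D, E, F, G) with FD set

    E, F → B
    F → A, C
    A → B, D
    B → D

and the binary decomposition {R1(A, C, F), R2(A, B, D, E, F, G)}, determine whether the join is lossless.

Yes

Common attributes: R1 ∩ R2 = {A, F}.
Closure of {A, F}: F → A, C applies, adding C; A → B, D applies, adding B, D. So (A, F)⁺ = {A, B, C, D, F}.
This closure contains every attribute of R1, so R1 ∩ R2 → R1. The join is lossless.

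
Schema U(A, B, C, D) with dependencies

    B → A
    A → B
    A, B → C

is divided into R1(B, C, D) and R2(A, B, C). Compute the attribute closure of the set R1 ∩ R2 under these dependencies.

A, B, C

R1 ∩ R2 = {B, C}.
B → A applies, adding A
Closure: {A, B, C}.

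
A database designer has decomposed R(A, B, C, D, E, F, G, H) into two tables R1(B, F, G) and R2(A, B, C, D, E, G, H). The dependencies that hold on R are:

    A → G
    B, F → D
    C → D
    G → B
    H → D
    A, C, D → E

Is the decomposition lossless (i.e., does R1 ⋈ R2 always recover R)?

No

Common attributes: R1 ∩ R2 = {B, G}.
No dependency enlarges {B, G}, so (B, G)⁺ = {B, G}.
The closure contains neither all of R1 = {B, F, G} nor all of R2 = {A, B, C, D, E, G, H}, so the common attributes are not a superkey of either fragment. The join is lossy.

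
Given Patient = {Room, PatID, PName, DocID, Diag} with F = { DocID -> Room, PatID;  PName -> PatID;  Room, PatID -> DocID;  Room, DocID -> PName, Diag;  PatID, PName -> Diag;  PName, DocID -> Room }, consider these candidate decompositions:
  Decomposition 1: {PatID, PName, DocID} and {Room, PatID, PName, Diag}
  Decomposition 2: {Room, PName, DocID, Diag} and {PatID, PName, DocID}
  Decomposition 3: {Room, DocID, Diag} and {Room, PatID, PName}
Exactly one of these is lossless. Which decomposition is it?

Decomposition 1: common = {PatID, PName}, closure = {PatID, PName, Diag} → lossy.
Decomposition 2: common = {PName, DocID}, closure = {Room, PatID, PName, DocID, Diag} → lossless.
Decomposition 3: common = {Room}, closure = {Room} → lossy.

Decomposition 2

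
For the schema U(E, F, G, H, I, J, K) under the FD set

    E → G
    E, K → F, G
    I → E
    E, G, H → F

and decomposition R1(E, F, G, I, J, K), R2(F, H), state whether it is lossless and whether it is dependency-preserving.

Lossless test: (F)⁺ = {F}, which is a superkey of neither fragment — lossy.
Dependency preservation: the restricted closure of {E, G, H} across the fragments never reaches {F}, so E, G, H → F cannot be enforced without a join — not preserved.

lossy and not dependency-preserving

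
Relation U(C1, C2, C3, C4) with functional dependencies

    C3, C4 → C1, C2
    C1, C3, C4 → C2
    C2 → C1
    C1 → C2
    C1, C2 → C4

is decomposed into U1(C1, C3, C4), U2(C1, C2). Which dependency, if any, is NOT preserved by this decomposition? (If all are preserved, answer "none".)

C3, C4 → C1, C2: restricted closure across fragments reaches C1, C2.
C1, C3, C4 → C2: restricted closure across fragments reaches C2.
C2 → C1 lies within U2.
C1 → C2 lies within U2.
C1, C2 → C4: restricted closure across fragments reaches C4.
Every dependency is enforceable on the fragments, so the decomposition is dependency-preserving.

none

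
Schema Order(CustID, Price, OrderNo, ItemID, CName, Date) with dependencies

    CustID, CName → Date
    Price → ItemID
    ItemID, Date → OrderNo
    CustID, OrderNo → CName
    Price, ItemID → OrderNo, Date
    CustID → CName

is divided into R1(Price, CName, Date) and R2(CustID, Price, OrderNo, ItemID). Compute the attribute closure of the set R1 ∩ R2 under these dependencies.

Price, OrderNo, ItemID, Date

R1 ∩ R2 = {Price}.
Price → ItemID applies, adding ItemID
Price, ItemID → OrderNo, Date applies, adding OrderNo, Date
Closure: {Price, OrderNo, ItemID, Date}.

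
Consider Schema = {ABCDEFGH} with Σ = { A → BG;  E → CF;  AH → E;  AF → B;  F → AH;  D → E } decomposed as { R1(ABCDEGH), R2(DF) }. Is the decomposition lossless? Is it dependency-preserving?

Lossless test: (D)⁺ = {ABCDEFGH}, which contains all of one fragment — lossless.
Dependency preservation: the restricted closure of {E} across the fragments never reaches {CF}, so E → CF cannot be enforced without a join — not preserved.

lossless but not dependency-preserving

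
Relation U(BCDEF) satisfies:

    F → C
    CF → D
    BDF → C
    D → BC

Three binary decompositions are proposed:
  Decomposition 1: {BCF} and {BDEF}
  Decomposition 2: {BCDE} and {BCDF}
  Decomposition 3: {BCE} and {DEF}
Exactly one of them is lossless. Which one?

Decomposition 1

Decomposition 1: common = {BF}, closure = {BCDF} → lossless.
Decomposition 2: common = {BCD}, closure = {BCD} → lossy.
Decomposition 3: common = {E}, closure = {E} → lossy.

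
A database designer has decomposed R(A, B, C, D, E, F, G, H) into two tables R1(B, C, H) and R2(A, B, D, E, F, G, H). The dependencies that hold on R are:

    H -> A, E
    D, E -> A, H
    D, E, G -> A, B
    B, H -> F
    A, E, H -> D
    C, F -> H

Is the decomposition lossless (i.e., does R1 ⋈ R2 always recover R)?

Common attributes: R1 ∩ R2 = {B, H}.
Closure of {B, H}: H → A, E applies, adding A, E; B, H → F applies, adding F; A, E, H → D applies, adding D. So (B, H)⁺ = {A, B, D, E, F, H}.
The closure contains neither all of R1 = {B, C, H} nor all of R2 = {A, B, D, E, F, G, H}, so the common attributes are not a superkey of either fragment. The join is lossy.

No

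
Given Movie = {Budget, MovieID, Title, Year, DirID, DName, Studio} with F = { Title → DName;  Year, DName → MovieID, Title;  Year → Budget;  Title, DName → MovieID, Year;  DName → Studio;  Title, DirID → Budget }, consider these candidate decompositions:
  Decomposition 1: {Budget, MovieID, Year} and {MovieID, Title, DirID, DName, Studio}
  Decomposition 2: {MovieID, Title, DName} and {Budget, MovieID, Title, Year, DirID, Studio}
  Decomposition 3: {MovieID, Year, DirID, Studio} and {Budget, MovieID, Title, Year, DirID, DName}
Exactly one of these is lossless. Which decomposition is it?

Decomposition 1: common = {MovieID}, closure = {MovieID} → lossy.
Decomposition 2: common = {MovieID, Title}, closure = {Budget, MovieID, Title, Year, DName, Studio} → lossless.
Decomposition 3: common = {MovieID, Year, DirID}, closure = {Budget, MovieID, Year, DirID} → lossy.

Decomposition 2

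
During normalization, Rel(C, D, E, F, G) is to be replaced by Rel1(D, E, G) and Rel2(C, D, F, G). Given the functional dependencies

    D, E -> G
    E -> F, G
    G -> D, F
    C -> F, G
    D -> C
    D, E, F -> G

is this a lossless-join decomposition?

Common attributes: Rel1 ∩ Rel2 = {D, G}.
Closure of {D, G}: G → D, F applies, adding F; D → C applies, adding C. So (D, G)⁺ = {C, D, F, G}.
This closure contains every attribute of Rel2, so Rel1 ∩ Rel2 → Rel2. The join is lossless.

Yes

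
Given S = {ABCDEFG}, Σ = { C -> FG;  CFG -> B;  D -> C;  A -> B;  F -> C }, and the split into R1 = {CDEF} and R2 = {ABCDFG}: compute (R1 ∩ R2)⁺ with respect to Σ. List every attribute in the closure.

R1 ∩ R2 = {CDF}.
C → FG applies, adding G
CFG → B applies, adding B
Closure: {BCDFG}.

BCDFG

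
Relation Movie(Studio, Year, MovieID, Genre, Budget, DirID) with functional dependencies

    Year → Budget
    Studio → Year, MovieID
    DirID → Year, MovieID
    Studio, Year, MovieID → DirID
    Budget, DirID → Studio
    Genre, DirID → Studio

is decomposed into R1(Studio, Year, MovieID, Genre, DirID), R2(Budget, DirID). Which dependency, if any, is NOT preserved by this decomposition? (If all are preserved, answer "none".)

Year → Budget

Check Year → Budget: no single fragment contains all of {Year, Budget}, and the restricted closure of {Year} across the fragments never reaches {Budget}.
Studio → Year, MovieID is preserved.
DirID → Year, MovieID is preserved.
Studio, Year, MovieID → DirID is preserved.
Budget, DirID → Studio is preserved.
Genre, DirID → Studio is preserved.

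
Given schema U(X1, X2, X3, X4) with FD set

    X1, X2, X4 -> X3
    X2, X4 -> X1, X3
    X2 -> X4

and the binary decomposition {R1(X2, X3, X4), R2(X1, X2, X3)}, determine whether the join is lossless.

Yes

Common attributes: R1 ∩ R2 = {X2, X3}.
Closure of {X2, X3}: X2 → X4 applies, adding X4; X2, X4 → X1, X3 applies, adding X1. So (X2, X3)⁺ = {X1, X2, X3, X4}.
This closure contains every attribute of R1, so R1 ∩ R2 → R1. The join is lossless.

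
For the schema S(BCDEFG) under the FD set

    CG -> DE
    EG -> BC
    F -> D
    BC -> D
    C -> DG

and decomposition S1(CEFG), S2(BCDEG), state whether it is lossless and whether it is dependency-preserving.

lossless but not dependency-preserving

Lossless test: (CEG)⁺ = {BCDEG}, which contains all of one fragment — lossless.
Dependency preservation: the restricted closure of {F} across the fragments never reaches {D}, so F → D cannot be enforced without a join — not preserved.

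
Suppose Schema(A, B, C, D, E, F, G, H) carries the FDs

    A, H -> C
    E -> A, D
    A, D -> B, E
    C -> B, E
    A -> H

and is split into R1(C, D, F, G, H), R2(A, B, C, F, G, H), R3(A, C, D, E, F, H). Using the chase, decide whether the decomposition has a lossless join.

Chase test. Columns are A, B, C, D, E, F, G, H; row i has aⱼ where attribute j ∈ Ri, else bᵢⱼ.
Initial tableau (one row per fragment):
  row 1: b11 b12 a3 a4 b15 a6 a7 a8
  row 2: a1 a2 a3 b24 b25 a6 a7 a8
  row 3: a1 b32 a3 a4 a5 a6 b37 a8
Rows 1 and 2 agree on C; apply C→B, E and equate their B, E entries.
Rows 1 and 3 agree on C; apply C→B, E and equate their B, E entries.
Rows 1 and 2 agree on E; apply E→A, D and equate their A, D entries.
Row 1 is now all distinguished symbols — the join is lossless.

Yes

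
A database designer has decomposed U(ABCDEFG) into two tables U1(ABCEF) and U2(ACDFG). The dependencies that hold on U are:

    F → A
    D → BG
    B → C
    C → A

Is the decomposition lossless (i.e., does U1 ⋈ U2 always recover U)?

Common attributes: U1 ∩ U2 = {ACF}.
No dependency enlarges {ACF}, so (ACF)⁺ = {ACF}.
The closure contains neither all of U1 = {ABCEF} nor all of U2 = {ACDFG}, so the common attributes are not a superkey of either fragment. The join is lossy.

No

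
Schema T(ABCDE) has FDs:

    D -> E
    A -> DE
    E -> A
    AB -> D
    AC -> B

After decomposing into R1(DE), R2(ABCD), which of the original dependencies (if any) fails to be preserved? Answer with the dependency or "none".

none

D → E lies within R1.
A → DE: restricted closure across fragments reaches DE.
E → A: restricted closure across fragments reaches A.
AB → D lies within R2.
AC → B lies within R2.
Every dependency is enforceable on the fragments, so the decomposition is dependency-preserving.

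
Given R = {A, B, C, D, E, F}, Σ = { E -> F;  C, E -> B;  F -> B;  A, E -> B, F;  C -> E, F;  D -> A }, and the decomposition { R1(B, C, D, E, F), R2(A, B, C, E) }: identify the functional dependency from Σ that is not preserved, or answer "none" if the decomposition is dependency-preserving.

D -> A

Check D → A: no single fragment contains all of {A, D}, and the restricted closure of {D} across the fragments never reaches {A}.
E → F is preserved.
C, E → B is preserved.
F → B is preserved.
A, E → B, F is preserved.
C → E, F is preserved.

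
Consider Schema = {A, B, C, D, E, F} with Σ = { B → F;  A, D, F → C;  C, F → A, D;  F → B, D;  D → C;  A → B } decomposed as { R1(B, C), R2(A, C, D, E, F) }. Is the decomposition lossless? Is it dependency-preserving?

lossy and not dependency-preserving

Lossless test: (C)⁺ = {C}, which is a superkey of neither fragment — lossy.
Dependency preservation: the restricted closure of {B} across the fragments never reaches {F}, so B → F cannot be enforced without a join — not preserved.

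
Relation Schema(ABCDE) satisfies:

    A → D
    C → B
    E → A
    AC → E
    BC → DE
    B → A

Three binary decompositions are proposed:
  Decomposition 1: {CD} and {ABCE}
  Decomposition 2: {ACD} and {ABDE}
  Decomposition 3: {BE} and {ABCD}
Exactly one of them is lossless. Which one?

Decomposition 1: common = {C}, closure = {ABCDE} → lossless.
Decomposition 2: common = {AD}, closure = {AD} → lossy.
Decomposition 3: common = {B}, closure = {ABD} → lossy.

Decomposition 1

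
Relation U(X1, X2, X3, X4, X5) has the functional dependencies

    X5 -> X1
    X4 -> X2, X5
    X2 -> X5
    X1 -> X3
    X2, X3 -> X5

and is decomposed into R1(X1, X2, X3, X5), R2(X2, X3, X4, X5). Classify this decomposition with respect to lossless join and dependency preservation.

lossless and dependency-preserving

Lossless test: (X2, X3, X5)⁺ = {X1, X2, X3, X5}, which contains all of one fragment — lossless.
Dependency preservation: every FD's attributes lie within a single fragment, so each can be enforced locally — preserved.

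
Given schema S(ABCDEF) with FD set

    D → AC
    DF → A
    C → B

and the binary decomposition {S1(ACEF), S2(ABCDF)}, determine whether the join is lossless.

Common attributes: S1 ∩ S2 = {ACF}.
Closure of {ACF}: C → B applies, adding B. So (ACF)⁺ = {ABCF}.
The closure contains neither all of S1 = {ACEF} nor all of S2 = {ABCDF}, so the common attributes are not a superkey of either fragment. The join is lossy.

No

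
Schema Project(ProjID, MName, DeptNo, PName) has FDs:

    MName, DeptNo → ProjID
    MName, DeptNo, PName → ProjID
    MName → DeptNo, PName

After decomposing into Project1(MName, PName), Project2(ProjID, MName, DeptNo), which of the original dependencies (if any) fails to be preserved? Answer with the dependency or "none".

none

MName, DeptNo → ProjID lies within Project2.
MName, DeptNo, PName → ProjID: restricted closure across fragments reaches ProjID.
MName → DeptNo, PName: restricted closure across fragments reaches DeptNo, PName.
Every dependency is enforceable on the fragments, so the decomposition is dependency-preserving.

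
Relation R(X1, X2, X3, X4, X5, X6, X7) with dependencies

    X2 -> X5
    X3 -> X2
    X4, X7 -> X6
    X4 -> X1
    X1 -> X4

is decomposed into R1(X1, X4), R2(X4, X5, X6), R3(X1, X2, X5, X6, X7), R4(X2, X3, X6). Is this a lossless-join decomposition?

No

Chase test. Columns are X1, X2, X3, X4, X5, X6, X7; row i has aⱼ where attribute j ∈ Ri, else bᵢⱼ.
Initial tableau (one row per fragment):
  row 1: a1 b12 b13 a4 b15 b16 b17
  row 2: b21 b22 b23 a4 a5 a6 b27
  row 3: a1 a2 b33 b34 a5 a6 a7
  row 4: b41 a2 a3 b44 b45 a6 b47
Rows 3 and 4 agree on X2; apply X2→X5 and equate their X5 entries.
Rows 1 and 2 agree on X4; apply X4→X1 and equate their X1 entries.
Rows 1 and 3 agree on X1; apply X1→X4 and equate their X4 entries.
No row becomes fully distinguished — the join is lossy.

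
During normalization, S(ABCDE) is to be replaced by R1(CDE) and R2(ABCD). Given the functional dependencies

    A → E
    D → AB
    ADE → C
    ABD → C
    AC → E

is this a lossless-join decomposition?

Common attributes: R1 ∩ R2 = {CD}.
Closure of {CD}: D → AB applies, adding AB; AC → E applies, adding E. So (CD)⁺ = {ABCDE}.
This closure contains every attribute of R1, so R1 ∩ R2 → R1. The join is lossless.

Yes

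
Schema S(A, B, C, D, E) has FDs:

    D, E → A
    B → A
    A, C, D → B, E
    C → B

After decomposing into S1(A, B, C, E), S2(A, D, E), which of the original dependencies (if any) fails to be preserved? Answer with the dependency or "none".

Check A, C, D → B, E: no single fragment contains all of {A, B, C, D, E}, and the restricted closure of {A, C, D} across the fragments never reaches {B, E}.
D, E → A is preserved.
B → A is preserved.
C → B is preserved.

A, C, D → B, E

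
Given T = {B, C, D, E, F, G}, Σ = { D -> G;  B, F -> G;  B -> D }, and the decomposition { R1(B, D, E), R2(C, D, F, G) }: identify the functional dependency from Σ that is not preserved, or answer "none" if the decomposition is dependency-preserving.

D → G lies within R2.
B, F → G: restricted closure across fragments reaches G.
B → D lies within R1.
Every dependency is enforceable on the fragments, so the decomposition is dependency-preserving.

none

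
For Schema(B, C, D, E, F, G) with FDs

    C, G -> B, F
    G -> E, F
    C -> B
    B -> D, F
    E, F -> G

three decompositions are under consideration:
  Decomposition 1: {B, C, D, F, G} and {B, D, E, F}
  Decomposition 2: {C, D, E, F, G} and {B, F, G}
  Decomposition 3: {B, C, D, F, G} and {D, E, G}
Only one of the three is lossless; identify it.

Decomposition 3

Decomposition 1: common = {B, D, F}, closure = {B, D, F} → lossy.
Decomposition 2: common = {F, G}, closure = {E, F, G} → lossy.
Decomposition 3: common = {D, G}, closure = {D, E, F, G} → lossless.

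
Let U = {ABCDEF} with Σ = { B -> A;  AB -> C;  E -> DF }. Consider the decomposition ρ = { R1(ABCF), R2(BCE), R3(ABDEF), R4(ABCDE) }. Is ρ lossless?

Yes

Chase test. Columns are ABCDEF; row i has aⱼ where attribute j ∈ Ri, else bᵢⱼ.
Initial tableau (one row per fragment):
  row 1: a1 a2 a3 b14 b15 a6
  row 2: b21 a2 a3 b24 a5 b26
  row 3: a1 a2 b33 a4 a5 a6
  row 4: a1 a2 a3 a4 a5 b46
Rows 1 and 2 agree on B; apply B→A and equate their A entries.
Rows 1 and 3 agree on AB; apply AB→C and equate their C entries.
Rows 2 and 3 agree on E; apply E→DF and equate their DF entries.
Rows 2 and 4 agree on E; apply E→DF and equate their DF entries.
Row 2 is now all distinguished symbols — the join is lossless.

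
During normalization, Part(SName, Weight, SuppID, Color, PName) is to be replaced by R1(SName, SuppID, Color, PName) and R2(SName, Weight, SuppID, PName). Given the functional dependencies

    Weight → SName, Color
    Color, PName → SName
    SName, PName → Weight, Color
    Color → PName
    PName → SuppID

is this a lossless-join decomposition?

Common attributes: R1 ∩ R2 = {SName, SuppID, PName}.
Closure of {SName, SuppID, PName}: SName, PName → Weight, Color applies, adding Weight, Color. So (SName, SuppID, PName)⁺ = {SName, Weight, SuppID, Color, PName}.
This closure contains every attribute of R1, so R1 ∩ R2 → R1. The join is lossless.

Yes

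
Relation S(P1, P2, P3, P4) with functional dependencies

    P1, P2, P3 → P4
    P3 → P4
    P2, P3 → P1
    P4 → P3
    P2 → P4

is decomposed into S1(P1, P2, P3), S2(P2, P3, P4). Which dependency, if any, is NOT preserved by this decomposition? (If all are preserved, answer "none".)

P1, P2, P3 → P4: restricted closure across fragments reaches P4.
P3 → P4 lies within S2.
P2, P3 → P1 lies within S1.
P4 → P3 lies within S2.
P2 → P4 lies within S2.
Every dependency is enforceable on the fragments, so the decomposition is dependency-preserving.

none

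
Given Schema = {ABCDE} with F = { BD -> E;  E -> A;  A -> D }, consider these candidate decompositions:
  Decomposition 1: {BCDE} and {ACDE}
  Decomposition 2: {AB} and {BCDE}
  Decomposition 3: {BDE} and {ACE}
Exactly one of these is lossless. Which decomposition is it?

Decomposition 1

Decomposition 1: common = {CDE}, closure = {ACDE} → lossless.
Decomposition 2: common = {B}, closure = {B} → lossy.
Decomposition 3: common = {E}, closure = {ADE} → lossy.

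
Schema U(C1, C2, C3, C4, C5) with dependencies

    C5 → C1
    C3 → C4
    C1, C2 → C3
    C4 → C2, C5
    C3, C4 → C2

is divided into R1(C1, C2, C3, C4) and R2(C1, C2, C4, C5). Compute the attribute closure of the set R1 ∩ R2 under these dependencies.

R1 ∩ R2 = {C1, C2, C4}.
C1, C2 → C3 applies, adding C3
C4 → C2, C5 applies, adding C5
Closure: {C1, C2, C3, C4, C5}.

C1, C2, C3, C4, C5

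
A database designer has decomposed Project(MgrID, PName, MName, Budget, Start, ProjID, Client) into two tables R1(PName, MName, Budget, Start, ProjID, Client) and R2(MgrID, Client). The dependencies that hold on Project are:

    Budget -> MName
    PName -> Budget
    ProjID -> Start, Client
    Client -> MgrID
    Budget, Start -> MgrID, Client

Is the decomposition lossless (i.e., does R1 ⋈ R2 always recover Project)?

Common attributes: R1 ∩ R2 = {Client}.
Closure of {Client}: Client → MgrID applies, adding MgrID. So (Client)⁺ = {MgrID, Client}.
This closure contains every attribute of R2, so R1 ∩ R2 → R2. The join is lossless.

Yes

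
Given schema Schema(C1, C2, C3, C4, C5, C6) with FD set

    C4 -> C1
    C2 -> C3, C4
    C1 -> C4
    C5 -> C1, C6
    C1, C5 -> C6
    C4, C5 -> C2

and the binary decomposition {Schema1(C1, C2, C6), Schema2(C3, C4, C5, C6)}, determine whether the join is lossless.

Common attributes: Schema1 ∩ Schema2 = {C6}.
No dependency enlarges {C6}, so (C6)⁺ = {C6}.
The closure contains neither all of Schema1 = {C1, C2, C6} nor all of Schema2 = {C3, C4, C5, C6}, so the common attributes are not a superkey of either fragment. The join is lossy.

No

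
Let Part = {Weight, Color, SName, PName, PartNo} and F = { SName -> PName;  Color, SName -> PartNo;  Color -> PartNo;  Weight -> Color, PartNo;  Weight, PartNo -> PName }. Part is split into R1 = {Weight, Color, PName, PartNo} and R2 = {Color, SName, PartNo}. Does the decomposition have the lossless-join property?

Common attributes: R1 ∩ R2 = {Color, PartNo}.
No dependency enlarges {Color, PartNo}, so (Color, PartNo)⁺ = {Color, PartNo}.
The closure contains neither all of R1 = {Weight, Color, PName, PartNo} nor all of R2 = {Color, SName, PartNo}, so the common attributes are not a superkey of either fragment. The join is lossy.

No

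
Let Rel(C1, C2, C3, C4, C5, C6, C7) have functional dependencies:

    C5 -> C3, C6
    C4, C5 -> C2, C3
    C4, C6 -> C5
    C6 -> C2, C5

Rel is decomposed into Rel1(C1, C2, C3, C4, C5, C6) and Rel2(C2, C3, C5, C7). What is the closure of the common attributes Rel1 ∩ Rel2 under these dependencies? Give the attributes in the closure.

C2, C3, C5, C6

Rel1 ∩ Rel2 = {C2, C3, C5}.
C5 → C3, C6 applies, adding C6
Closure: {C2, C3, C5, C6}.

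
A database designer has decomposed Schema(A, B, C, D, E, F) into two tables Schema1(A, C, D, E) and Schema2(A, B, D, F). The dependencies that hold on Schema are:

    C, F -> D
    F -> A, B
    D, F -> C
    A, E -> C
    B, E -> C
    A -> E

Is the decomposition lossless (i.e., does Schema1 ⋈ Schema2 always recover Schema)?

Yes

Common attributes: Schema1 ∩ Schema2 = {A, D}.
Closure of {A, D}: A → E applies, adding E; A, E → C applies, adding C. So (A, D)⁺ = {A, C, D, E}.
This closure contains every attribute of Schema1, so Schema1 ∩ Schema2 → Schema1. The join is lossless.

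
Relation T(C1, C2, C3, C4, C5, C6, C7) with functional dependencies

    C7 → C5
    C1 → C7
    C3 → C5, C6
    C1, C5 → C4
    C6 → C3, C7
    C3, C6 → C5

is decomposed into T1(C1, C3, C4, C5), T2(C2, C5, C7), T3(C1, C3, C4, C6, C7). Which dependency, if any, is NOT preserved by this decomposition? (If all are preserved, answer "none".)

none

C7 → C5 lies within T2.
C1 → C7 lies within T3.
C3 → C5, C6: restricted closure across fragments reaches C5, C6.
C1, C5 → C4 lies within T1.
C6 → C3, C7 lies within T3.
C3, C6 → C5: restricted closure across fragments reaches C5.
Every dependency is enforceable on the fragments, so the decomposition is dependency-preserving.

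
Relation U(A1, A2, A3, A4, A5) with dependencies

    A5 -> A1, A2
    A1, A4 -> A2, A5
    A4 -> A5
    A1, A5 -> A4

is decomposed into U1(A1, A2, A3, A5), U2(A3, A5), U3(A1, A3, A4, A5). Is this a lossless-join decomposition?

Yes

Chase test. Columns are A1, A2, A3, A4, A5; row i has aⱼ where attribute j ∈ Ui, else bᵢⱼ.
Initial tableau (one row per fragment):
  row 1: a1 a2 a3 b14 a5
  row 2: b21 b22 a3 b24 a5
  row 3: a1 b32 a3 a4 a5
Rows 1 and 2 agree on A5; apply A5→A1, A2 and equate their A1, A2 entries.
Rows 1 and 3 agree on A5; apply A5→A1, A2 and equate their A1, A2 entries.
Rows 1 and 2 agree on A1, A5; apply A1, A5→A4 and equate their A4 entries.
Rows 1 and 3 agree on A1, A5; apply A1, A5→A4 and equate their A4 entries.
Row 1 is now all distinguished symbols — the join is lossless.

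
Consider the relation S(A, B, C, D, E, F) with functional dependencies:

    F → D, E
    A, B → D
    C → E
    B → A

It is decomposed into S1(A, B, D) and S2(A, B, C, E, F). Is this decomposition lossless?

Yes

Common attributes: S1 ∩ S2 = {A, B}.
Closure of {A, B}: A, B → D applies, adding D. So (A, B)⁺ = {A, B, D}.
This closure contains every attribute of S1, so S1 ∩ S2 → S1. The join is lossless.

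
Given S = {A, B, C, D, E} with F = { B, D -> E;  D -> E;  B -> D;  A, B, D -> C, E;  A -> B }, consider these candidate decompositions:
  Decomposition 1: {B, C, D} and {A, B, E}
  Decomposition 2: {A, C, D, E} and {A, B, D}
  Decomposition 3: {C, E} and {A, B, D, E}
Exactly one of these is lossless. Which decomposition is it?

Decomposition 2

Decomposition 1: common = {B}, closure = {B, D, E} → lossy.
Decomposition 2: common = {A, D}, closure = {A, B, C, D, E} → lossless.
Decomposition 3: common = {E}, closure = {E} → lossy.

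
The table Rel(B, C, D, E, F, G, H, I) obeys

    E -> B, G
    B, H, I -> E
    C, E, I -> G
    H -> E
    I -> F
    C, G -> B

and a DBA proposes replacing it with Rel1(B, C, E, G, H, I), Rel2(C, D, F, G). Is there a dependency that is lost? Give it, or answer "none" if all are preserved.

I -> F

Check I → F: no single fragment contains all of {F, I}, and the restricted closure of {I} across the fragments never reaches {F}.
E → B, G is preserved.
B, H, I → E is preserved.
C, E, I → G is preserved.
H → E is preserved.
C, G → B is preserved.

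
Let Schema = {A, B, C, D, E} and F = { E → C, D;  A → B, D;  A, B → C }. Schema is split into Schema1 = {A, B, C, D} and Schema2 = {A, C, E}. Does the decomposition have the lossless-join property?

Yes

Common attributes: Schema1 ∩ Schema2 = {A, C}.
Closure of {A, C}: A → B, D applies, adding B, D. So (A, C)⁺ = {A, B, C, D}.
This closure contains every attribute of Schema1, so Schema1 ∩ Schema2 → Schema1. The join is lossless.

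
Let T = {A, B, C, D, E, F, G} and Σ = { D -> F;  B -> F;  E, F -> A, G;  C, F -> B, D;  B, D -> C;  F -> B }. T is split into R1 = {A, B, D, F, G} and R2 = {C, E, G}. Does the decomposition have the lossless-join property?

Common attributes: R1 ∩ R2 = {G}.
No dependency enlarges {G}, so (G)⁺ = {G}.
The closure contains neither all of R1 = {A, B, D, F, G} nor all of R2 = {C, E, G}, so the common attributes are not a superkey of either fragment. The join is lossy.

No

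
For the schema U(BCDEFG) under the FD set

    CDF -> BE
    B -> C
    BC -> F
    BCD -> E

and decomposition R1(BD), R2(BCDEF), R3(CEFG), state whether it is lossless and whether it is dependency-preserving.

Lossless test (chase): Rows 1 and 2 agree on B; apply B→C and equate their C entries. Rows 1 and 2 agree on BC; apply BC→F and equate their F entries. Rows 1 and 2 agree on BCD; apply BCD→E and equate their E entries. No row becomes fully distinguished — the join is lossy.
Dependency preservation: every FD's attributes lie within a single fragment, so each can be enforced locally — preserved.

lossy but dependency-preserving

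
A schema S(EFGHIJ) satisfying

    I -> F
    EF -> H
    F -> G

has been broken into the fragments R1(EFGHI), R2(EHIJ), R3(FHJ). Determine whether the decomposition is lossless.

Chase test. Columns are EFGHIJ; row i has aⱼ where attribute j ∈ Ri, else bᵢⱼ.
Initial tableau (one row per fragment):
  row 1: a1 a2 a3 a4 a5 b16
  row 2: a1 b22 b23 a4 a5 a6
  row 3: b31 a2 b33 a4 b35 a6
Rows 1 and 2 agree on I; apply I→F and equate their F entries.
Rows 1 and 2 agree on F; apply F→G and equate their G entries.
Rows 1 and 3 agree on F; apply F→G and equate their G entries.
Row 2 is now all distinguished symbols — the join is lossless.

Yes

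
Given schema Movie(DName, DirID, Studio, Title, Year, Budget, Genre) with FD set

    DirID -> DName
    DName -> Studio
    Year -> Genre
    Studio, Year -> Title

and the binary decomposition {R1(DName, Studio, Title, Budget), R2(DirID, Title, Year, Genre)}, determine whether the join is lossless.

No

Common attributes: R1 ∩ R2 = {Title}.
No dependency enlarges {Title}, so (Title)⁺ = {Title}.
The closure contains neither all of R1 = {DName, Studio, Title, Budget} nor all of R2 = {DirID, Title, Year, Genre}, so the common attributes are not a superkey of either fragment. The join is lossy.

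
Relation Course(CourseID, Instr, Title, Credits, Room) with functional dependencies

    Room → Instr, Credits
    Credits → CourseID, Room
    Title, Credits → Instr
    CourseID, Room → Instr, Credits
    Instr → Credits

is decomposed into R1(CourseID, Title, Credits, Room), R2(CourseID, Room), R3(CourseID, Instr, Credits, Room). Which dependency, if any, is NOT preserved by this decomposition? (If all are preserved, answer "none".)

Room → Instr, Credits lies within R3.
Credits → CourseID, Room lies within R1.
Title, Credits → Instr: restricted closure across fragments reaches Instr.
CourseID, Room → Instr, Credits lies within R3.
Instr → Credits lies within R3.
Every dependency is enforceable on the fragments, so the decomposition is dependency-preserving.

none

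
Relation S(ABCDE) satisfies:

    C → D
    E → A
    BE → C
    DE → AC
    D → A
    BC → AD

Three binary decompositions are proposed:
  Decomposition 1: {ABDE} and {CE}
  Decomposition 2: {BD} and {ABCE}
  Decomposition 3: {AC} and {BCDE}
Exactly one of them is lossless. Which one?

Decomposition 1: common = {E}, closure = {AE} → lossy.
Decomposition 2: common = {B}, closure = {B} → lossy.
Decomposition 3: common = {C}, closure = {ACD} → lossless.

Decomposition 3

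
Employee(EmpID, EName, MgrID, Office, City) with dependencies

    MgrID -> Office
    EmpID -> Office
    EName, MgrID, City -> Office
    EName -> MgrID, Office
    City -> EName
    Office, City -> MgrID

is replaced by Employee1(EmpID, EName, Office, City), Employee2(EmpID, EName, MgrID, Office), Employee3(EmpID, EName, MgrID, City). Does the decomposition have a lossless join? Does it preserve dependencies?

lossless and dependency-preserving

Lossless test (chase): Rows 2 and 3 agree on MgrID; apply MgrID→Office and equate their Office entries. Rows 1 and 2 agree on EName; apply EName→MgrID, Office and equate their MgrID, Office entries. Row 1 is now all distinguished symbols — the join is lossless.
Dependency preservation: EName, MgrID, City → Office; Office, City → MgrID are not contained in any single fragment, but the restricted closure of each left-hand side across the fragments still reaches the right-hand side; the remaining FDs each lie inside some fragment. All dependencies are preserved.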